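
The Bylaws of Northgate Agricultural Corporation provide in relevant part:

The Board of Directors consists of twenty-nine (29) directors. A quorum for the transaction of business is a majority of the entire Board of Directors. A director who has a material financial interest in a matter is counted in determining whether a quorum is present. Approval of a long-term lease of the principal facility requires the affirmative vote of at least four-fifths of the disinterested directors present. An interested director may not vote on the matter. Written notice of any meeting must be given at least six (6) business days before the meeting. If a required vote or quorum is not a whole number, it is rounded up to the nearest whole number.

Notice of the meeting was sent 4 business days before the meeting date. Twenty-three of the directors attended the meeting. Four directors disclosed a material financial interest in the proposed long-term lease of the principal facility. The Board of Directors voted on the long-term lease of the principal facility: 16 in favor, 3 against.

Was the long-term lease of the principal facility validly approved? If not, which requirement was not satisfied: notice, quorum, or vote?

Invalid — notice requirement not satisfied.

Notice: 4 business days given; 6 required (4 < 6). Not satisfied.
Quorum: 23 present (interested directors count toward quorum); quorum is 15. Satisfied.
Vote: the long-term lease of the principal facility requires four-fifths of the disinterested directors present (23 − 4 = 19). 4/5 of 19 = 15.20, rounded up to 16, so 16 affirmative votes are needed; 16 voted in favor. Satisfied.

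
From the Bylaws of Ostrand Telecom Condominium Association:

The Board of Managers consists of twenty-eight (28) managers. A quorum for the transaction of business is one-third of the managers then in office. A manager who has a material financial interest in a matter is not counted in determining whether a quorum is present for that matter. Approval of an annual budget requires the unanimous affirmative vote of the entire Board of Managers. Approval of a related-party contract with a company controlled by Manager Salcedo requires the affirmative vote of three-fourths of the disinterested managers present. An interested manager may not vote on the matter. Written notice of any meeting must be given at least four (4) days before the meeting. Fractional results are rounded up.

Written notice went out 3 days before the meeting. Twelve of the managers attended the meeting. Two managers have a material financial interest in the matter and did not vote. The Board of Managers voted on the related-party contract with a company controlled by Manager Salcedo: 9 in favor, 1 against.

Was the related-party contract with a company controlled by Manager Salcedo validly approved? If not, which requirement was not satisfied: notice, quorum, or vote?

Invalid — notice requirement not satisfied.

Notice: 3 days given; 4 required (3 < 4). Not satisfied.
Quorum: 12 present, but the 2 interested managers do not count, leaving 10. Quorum is 10. Satisfied.
Vote: the related-party contract with a company controlled by Manager Salcedo requires three-fourths of the disinterested managers present (12 − 2 = 10). 3/4 of 10 = 7.50, rounded up to 8, so 8 affirmative votes are needed; 9 voted in favor. Satisfied.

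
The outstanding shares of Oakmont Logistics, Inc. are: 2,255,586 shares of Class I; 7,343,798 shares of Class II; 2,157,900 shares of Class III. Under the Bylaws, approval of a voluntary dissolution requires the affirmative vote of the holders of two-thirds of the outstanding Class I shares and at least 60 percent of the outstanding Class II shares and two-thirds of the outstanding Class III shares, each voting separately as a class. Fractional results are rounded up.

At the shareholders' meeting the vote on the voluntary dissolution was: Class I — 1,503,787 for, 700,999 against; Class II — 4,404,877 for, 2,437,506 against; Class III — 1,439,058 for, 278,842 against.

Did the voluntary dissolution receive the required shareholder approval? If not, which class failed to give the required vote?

Class I: 2/3 of 2255586 = 1503724; 1,503,724 required, 1,503,787 in favor — approved.
Class II: 3/5 of 7343798 = 4406278.80, rounded up to 4406279; 4,406,279 required, 4,404,877 in favor — not approved.
Class III: 2/3 of 2157900 = 1438600; 1,438,600 required, 1,439,058 in favor — approved.

Not approved — the Class II shares did not give the required vote.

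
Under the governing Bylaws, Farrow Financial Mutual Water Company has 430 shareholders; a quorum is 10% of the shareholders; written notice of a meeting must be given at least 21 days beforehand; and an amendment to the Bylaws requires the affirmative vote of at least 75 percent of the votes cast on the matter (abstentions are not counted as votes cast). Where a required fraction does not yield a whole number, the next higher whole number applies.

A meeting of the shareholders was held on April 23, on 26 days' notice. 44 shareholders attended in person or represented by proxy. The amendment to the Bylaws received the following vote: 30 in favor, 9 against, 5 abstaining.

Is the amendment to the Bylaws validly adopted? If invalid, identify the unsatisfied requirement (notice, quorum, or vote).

Valid — all requirements satisfied.

Notice: 26 days given; 21 required. Satisfied.
Quorum: 10% of 430 = 43; 44 present. Satisfied.
Vote: requires three-fourths of the votes cast (44 − 5 abstaining = 39); 3/4 of 39 = 29.25, rounded up to 30, so 30 needed; 30 in favor. Satisfied.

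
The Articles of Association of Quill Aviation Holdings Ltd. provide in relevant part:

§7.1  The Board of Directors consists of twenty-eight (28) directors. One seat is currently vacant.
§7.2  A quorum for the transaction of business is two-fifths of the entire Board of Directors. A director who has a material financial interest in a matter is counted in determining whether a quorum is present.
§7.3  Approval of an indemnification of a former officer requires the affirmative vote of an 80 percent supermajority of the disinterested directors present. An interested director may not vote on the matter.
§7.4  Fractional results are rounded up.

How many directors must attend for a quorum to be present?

12

2/5 of 28 = 11.20, rounded up to 12.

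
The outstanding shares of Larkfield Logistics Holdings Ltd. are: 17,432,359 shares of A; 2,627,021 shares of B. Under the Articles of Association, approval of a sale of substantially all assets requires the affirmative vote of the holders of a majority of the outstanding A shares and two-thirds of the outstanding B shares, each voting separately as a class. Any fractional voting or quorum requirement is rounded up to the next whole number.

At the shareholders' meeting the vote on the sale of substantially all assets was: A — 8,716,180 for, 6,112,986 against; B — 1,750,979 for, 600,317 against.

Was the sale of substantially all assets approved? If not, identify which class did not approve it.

A: a majority of 17432359 is 8716180; 8,716,180 required, 8,716,180 in favor — approved.
B: 2/3 of 2627021 = 1751347.33, rounded up to 1751348; 1,751,348 required, 1,750,979 in favor — not approved.

Not approved — the B shares did not give the required vote.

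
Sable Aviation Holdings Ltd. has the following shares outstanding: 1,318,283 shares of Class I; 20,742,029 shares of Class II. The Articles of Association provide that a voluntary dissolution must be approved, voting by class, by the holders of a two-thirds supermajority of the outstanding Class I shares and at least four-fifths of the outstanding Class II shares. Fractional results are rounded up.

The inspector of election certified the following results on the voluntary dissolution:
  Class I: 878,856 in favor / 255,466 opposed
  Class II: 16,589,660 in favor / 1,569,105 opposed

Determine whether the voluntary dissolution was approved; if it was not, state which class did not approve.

Not approved — the Class II shares did not give the required vote.

Class I: 2/3 of 1318283 = 878855.33, rounded up to 878856; 878,856 required, 878,856 in favor — approved.
Class II: 4/5 of 20742029 = 16593623.20, rounded up to 16593624; 16,593,624 required, 16,589,660 in favor — not approved.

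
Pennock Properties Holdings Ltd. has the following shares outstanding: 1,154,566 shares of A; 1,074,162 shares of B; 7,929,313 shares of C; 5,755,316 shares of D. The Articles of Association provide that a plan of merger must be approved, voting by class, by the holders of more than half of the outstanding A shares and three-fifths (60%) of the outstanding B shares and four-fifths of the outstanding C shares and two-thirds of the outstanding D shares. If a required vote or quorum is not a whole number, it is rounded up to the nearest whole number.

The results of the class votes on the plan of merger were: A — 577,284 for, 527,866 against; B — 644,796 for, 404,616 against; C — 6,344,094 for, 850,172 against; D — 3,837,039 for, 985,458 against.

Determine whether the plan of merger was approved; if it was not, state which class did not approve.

Approved — every class gave the required vote.

A: a majority of 1154566 is 577284; 577,284 required, 577,284 in favor — approved.
B: 3/5 of 1074162 = 644497.20, rounded up to 644498; 644,498 required, 644,796 in favor — approved.
C: 4/5 of 7929313 = 6343450.40, rounded up to 6343451; 6,343,451 required, 6,344,094 in favor — approved.
D: 2/3 of 5755316 = 3836877.33, rounded up to 3836878; 3,836,878 required, 3,837,039 in favor — approved.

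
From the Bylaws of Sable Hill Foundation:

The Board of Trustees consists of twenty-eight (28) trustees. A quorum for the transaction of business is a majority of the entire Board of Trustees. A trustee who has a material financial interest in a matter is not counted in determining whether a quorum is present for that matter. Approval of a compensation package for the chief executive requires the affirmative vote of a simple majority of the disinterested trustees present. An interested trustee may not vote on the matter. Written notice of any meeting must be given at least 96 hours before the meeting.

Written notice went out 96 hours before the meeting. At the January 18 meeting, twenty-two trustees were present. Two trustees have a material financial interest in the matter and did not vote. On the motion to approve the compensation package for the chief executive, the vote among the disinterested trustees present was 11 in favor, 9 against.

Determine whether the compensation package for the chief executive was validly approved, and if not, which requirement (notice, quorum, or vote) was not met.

Notice: 96 hours given; 96 required (96 ≥ 96). Satisfied.
Quorum: 22 present, but the 2 interested trustees do not count, leaving 20. Quorum is 15. Satisfied.
Vote: the compensation package for the chief executive requires a majority of the disinterested trustees present (22 − 2 = 20). A majority of 20 is 11, so 11 affirmative votes are needed; 11 voted in favor. Satisfied.

Valid — all requirements satisfied.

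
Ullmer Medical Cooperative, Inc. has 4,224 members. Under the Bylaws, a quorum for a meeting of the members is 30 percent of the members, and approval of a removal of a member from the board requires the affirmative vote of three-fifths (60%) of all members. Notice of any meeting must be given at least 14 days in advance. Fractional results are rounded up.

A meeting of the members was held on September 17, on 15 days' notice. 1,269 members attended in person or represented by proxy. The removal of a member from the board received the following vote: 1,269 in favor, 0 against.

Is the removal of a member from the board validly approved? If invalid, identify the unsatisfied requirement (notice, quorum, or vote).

Notice: 15 days given; 14 required. Satisfied.
Quorum: 30% of 4,224 = 1,267.20, rounded up to 1,268; 1,269 present. Satisfied.
Vote: requires three-fifths of all members (4,224); 3/5 of 4224 = 2534.40, rounded up to 2535, so 2,535 needed; 1,269 in favor. Not satisfied.

Invalid — vote requirement not satisfied.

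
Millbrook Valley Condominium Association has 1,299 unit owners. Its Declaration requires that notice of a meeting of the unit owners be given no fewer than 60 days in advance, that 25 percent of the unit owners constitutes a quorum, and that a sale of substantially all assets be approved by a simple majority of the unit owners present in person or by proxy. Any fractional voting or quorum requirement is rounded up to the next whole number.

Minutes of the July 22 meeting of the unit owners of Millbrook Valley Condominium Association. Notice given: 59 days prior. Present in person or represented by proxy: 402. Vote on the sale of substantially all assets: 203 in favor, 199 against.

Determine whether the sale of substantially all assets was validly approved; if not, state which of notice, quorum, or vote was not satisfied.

Notice: 59 days given; 60 required. Not satisfied.
Quorum: 25% of 1,299 = 324.75, rounded up to 325; 402 present. Satisfied.
Vote: requires a majority of those present (402); a majority of 402 is 202, so 202 needed; 203 in favor. Satisfied.

Invalid — notice requirement not satisfied.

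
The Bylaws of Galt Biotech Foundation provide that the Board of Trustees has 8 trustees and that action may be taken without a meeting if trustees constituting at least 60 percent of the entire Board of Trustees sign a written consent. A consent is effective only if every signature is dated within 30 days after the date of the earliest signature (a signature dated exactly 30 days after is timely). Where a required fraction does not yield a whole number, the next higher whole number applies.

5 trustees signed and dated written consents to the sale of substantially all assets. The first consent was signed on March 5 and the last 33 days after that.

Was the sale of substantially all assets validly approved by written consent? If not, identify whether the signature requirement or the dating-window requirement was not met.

Signatures required: at least 60 percent of 8 — 3/5 of 8 = 4.80, rounded up to 5, so 5 needed; 5 signed. Sufficient.
Dating window: the latest signature is 33 days after the earliest; the limit is 30 days. Outside the window.

Not effective — dating-window requirement not satisfied.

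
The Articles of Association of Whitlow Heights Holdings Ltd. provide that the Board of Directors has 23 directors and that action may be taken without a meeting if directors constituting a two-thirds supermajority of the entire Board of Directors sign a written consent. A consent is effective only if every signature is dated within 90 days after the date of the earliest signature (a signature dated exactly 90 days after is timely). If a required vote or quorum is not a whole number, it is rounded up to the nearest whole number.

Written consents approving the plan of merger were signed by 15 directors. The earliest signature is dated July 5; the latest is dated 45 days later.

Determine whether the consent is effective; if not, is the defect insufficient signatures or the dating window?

Not effective — insufficient signatures.

Signatures required: a two-thirds supermajority of 23 — 2/3 of 23 = 15.33, rounded up to 16, so 16 needed; 15 signed. Insufficient.
Dating window: the latest signature is 45 days after the earliest; the limit is 90 days. Within the window.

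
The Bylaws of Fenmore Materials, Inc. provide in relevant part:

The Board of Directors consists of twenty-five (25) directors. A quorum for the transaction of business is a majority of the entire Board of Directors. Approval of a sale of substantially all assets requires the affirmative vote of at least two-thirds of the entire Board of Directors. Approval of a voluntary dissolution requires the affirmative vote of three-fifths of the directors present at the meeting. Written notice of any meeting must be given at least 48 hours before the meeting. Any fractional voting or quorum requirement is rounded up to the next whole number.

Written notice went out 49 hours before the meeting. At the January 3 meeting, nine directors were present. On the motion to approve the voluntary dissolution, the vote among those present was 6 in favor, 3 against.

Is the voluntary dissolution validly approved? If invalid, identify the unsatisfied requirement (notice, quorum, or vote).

Notice: 49 hours given; 48 required (49 ≥ 48). Satisfied.
Quorum: 9 present; quorum is 13. Not satisfied.
Vote: the voluntary dissolution requires three-fifths of the directors present (9). 3/5 of 9 = 5.40, rounded up to 6, so 6 affirmative votes are needed; 6 voted in favor. Satisfied. (Moot — without a quorum no business can be validly transacted.)

Invalid — quorum requirement not satisfied.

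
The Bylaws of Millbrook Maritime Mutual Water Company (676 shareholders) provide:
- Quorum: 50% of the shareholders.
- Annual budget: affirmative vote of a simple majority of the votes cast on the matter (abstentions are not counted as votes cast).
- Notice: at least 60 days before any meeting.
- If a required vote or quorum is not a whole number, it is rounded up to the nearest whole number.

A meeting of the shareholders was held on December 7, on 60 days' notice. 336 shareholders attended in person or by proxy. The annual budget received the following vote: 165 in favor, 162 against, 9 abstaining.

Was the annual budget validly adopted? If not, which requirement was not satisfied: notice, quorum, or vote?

Notice: 60 days given; 60 required. Satisfied.
Quorum: 50% of 676 = 338; 336 present. Not satisfied.
Vote: requires a majority of the votes cast (336 − 9 abstaining = 327); a majority of 327 is 164, so 164 needed; 165 in favor. Satisfied.

Invalid — quorum requirement not satisfied.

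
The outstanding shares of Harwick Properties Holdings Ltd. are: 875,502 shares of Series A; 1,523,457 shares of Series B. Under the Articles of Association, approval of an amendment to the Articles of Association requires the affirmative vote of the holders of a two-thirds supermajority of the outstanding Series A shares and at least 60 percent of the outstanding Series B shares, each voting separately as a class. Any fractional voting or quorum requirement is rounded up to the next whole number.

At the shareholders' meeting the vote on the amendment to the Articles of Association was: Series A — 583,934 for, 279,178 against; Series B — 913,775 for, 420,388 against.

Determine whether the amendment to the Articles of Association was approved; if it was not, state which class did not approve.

Series A: 2/3 of 875502 = 583668; 583,668 required, 583,934 in favor — approved.
Series B: 3/5 of 1523457 = 914074.20, rounded up to 914075; 914,075 required, 913,775 in favor — not approved.

Not approved — the Series B shares did not give the required vote.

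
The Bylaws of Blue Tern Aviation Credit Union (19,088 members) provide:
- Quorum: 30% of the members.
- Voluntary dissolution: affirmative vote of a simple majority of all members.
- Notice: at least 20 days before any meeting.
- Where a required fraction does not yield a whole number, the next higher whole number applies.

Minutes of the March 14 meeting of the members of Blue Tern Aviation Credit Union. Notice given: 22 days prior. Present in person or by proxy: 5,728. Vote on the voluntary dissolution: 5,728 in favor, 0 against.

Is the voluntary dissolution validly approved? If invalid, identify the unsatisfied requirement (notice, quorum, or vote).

Notice: 22 days given; 20 required. Satisfied.
Quorum: 30% of 19,088 = 5,726.40, rounded up to 5,727; 5,728 present. Satisfied.
Vote: requires a majority of all members (19,088); a majority of 19088 is 9545, so 9,545 needed; 5,728 in favor. Not satisfied.

Invalid — vote requirement not satisfied.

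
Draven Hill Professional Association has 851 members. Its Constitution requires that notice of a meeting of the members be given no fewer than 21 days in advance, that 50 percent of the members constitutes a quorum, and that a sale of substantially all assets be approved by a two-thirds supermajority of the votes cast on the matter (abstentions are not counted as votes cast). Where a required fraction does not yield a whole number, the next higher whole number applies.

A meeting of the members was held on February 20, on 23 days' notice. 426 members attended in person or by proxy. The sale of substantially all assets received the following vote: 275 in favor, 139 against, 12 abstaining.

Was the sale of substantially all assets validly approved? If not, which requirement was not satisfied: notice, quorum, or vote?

Invalid — vote requirement not satisfied.

Notice: 23 days given; 21 required. Satisfied.
Quorum: 50% of 851 = 425.50, rounded up to 426; 426 present. Satisfied.
Vote: requires two-thirds of the votes cast (426 − 12 abstaining = 414); 2/3 of 414 = 276, so 276 needed; 275 in favor. Not satisfied.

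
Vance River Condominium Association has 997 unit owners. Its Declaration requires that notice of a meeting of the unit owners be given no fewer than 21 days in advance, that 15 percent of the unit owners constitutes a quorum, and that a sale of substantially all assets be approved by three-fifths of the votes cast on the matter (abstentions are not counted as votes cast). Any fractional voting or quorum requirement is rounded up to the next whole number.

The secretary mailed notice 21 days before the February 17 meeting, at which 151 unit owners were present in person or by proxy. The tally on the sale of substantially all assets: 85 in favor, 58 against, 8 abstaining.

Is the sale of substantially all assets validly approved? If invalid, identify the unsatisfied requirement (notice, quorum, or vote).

Invalid — vote requirement not satisfied.

Notice: 21 days given; 21 required. Satisfied.
Quorum: 15% of 997 = 149.55, rounded up to 150; 151 present. Satisfied.
Vote: requires three-fifths of the votes cast (151 − 8 abstaining = 143); 3/5 of 143 = 85.80, rounded up to 86, so 86 needed; 85 in favor. Not satisfied.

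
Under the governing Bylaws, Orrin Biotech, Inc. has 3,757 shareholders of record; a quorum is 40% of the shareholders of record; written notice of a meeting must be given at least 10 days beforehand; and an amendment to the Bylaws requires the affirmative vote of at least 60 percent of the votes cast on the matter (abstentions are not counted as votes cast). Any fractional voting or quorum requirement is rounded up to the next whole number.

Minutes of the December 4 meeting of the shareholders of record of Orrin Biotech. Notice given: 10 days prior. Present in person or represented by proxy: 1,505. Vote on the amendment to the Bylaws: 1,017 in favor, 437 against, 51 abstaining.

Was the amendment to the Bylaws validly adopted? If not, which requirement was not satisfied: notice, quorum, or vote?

Valid — all requirements satisfied.

Notice: 10 days given; 10 required. Satisfied.
Quorum: 40% of 3,757 = 1,502.80, rounded up to 1,503; 1,505 present. Satisfied.
Vote: requires three-fifths of the votes cast (1,505 − 51 abstaining = 1,454); 3/5 of 1454 = 872.40, rounded up to 873, so 873 needed; 1,017 in favor. Satisfied.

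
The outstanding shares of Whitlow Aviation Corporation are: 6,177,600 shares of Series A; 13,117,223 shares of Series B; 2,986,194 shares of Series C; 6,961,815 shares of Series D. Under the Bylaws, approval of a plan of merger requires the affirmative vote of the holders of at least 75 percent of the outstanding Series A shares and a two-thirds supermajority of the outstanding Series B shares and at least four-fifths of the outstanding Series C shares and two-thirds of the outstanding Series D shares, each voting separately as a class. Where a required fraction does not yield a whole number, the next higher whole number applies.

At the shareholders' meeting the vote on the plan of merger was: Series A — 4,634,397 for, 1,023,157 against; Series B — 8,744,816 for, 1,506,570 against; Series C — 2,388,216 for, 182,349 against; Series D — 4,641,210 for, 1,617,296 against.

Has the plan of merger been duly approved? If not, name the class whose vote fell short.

Series A: 3/4 of 6177600 = 4633200; 4,633,200 required, 4,634,397 in favor — approved.
Series B: 2/3 of 13117223 = 8744815.33, rounded up to 8744816; 8,744,816 required, 8,744,816 in favor — approved.
Series C: 4/5 of 2986194 = 2388955.20, rounded up to 2388956; 2,388,956 required, 2,388,216 in favor — not approved.
Series D: 2/3 of 6961815 = 4641210; 4,641,210 required, 4,641,210 in favor — approved.

Not approved — the Series C shares did not give the required vote.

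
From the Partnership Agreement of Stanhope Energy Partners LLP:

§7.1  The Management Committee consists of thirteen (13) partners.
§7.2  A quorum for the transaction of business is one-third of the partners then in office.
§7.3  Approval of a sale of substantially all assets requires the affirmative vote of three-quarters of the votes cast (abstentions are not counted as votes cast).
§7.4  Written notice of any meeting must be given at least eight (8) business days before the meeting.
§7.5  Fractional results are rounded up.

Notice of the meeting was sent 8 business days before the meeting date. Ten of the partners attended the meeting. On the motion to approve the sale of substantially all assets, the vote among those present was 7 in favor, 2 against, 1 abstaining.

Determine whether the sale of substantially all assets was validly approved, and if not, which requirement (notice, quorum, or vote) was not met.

Notice: 8 business days given; 8 required (8 ≥ 8). Satisfied.
Quorum: 10 present; quorum is 5. Satisfied.
Vote: the sale of substantially all assets requires three-fourths of the votes cast (10 present − 1 abstaining = 9). 3/4 of 9 = 6.75, rounded up to 7, so 7 affirmative votes are needed; 7 voted in favor. Satisfied.

Valid — all requirements satisfied.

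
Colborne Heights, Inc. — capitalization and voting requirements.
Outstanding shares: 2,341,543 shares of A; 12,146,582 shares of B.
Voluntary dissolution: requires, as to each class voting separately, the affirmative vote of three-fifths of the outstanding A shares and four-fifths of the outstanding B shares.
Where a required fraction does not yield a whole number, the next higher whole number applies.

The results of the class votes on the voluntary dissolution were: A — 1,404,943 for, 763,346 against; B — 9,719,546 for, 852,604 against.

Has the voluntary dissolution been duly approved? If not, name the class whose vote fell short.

A: 3/5 of 2341543 = 1404925.80, rounded up to 1404926; 1,404,926 required, 1,404,943 in favor — approved.
B: 4/5 of 12146582 = 9717265.60, rounded up to 9717266; 9,717,266 required, 9,719,546 in favor — approved.

Approved — every class gave the required vote.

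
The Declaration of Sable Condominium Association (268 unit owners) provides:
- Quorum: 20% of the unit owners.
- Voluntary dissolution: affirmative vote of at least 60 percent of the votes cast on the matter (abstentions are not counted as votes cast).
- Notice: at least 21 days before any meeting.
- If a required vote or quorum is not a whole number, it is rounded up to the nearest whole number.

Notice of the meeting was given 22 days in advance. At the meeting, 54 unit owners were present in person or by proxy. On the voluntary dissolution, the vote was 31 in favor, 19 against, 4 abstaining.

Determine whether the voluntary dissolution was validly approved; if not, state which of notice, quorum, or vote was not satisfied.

Valid — all requirements satisfied.

Notice: 22 days given; 21 required. Satisfied.
Quorum: 20% of 268 = 53.60, rounded up to 54; 54 present. Satisfied.
Vote: requires three-fifths of the votes cast (54 − 4 abstaining = 50); 3/5 of 50 = 30, so 30 needed; 31 in favor. Satisfied.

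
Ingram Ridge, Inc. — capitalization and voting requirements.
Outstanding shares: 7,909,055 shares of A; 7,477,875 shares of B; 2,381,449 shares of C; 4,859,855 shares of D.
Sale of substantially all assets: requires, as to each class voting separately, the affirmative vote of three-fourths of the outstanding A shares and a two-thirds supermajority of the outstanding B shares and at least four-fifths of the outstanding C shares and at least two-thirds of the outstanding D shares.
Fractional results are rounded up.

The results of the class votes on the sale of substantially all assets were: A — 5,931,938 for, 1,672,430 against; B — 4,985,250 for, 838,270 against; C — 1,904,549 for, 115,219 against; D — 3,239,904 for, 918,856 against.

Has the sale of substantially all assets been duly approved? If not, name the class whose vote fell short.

Not approved — the C shares did not give the required vote.

A: 3/4 of 7909055 = 5931791.25, rounded up to 5931792; 5,931,792 required, 5,931,938 in favor — approved.
B: 2/3 of 7477875 = 4985250; 4,985,250 required, 4,985,250 in favor — approved.
C: 4/5 of 2381449 = 1905159.20, rounded up to 1905160; 1,905,160 required, 1,904,549 in favor — not approved.
D: 2/3 of 4859855 = 3239903.33, rounded up to 3239904; 3,239,904 required, 3,239,904 in favor — approved.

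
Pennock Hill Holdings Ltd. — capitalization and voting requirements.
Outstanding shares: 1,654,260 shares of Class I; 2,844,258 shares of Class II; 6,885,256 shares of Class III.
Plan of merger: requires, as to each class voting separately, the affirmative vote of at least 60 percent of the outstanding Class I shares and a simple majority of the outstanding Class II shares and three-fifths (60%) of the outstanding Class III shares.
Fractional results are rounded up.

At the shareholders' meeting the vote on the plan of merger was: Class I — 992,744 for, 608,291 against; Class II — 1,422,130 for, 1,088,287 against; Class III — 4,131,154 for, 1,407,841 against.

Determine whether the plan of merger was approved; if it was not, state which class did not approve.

Approved — every class gave the required vote.

Class I: 3/5 of 1654260 = 992556; 992,556 required, 992,744 in favor — approved.
Class II: a majority of 2844258 is 1422130; 1,422,130 required, 1,422,130 in favor — approved.
Class III: 3/5 of 6885256 = 4131153.60, rounded up to 4131154; 4,131,154 required, 4,131,154 in favor — approved.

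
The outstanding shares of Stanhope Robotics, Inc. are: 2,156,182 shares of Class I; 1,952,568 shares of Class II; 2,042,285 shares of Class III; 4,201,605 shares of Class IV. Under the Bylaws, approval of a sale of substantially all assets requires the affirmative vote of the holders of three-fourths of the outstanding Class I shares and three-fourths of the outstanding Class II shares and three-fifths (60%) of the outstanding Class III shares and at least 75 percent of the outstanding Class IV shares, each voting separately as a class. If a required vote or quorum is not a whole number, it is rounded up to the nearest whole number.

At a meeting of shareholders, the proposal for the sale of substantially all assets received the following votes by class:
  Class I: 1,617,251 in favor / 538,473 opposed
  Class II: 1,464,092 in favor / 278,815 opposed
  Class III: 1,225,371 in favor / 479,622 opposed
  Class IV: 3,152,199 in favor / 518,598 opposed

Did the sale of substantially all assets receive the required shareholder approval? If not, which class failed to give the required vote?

Not approved — the Class II shares did not give the required vote.

Class I: 3/4 of 2156182 = 1617136.50, rounded up to 1617137; 1,617,137 required, 1,617,251 in favor — approved.
Class II: 3/4 of 1952568 = 1464426; 1,464,426 required, 1,464,092 in favor — not approved.
Class III: 3/5 of 2042285 = 1225371; 1,225,371 required, 1,225,371 in favor — approved.
Class IV: 3/4 of 4201605 = 3151203.75, rounded up to 3151204; 3,151,204 required, 3,152,199 in favor — approved.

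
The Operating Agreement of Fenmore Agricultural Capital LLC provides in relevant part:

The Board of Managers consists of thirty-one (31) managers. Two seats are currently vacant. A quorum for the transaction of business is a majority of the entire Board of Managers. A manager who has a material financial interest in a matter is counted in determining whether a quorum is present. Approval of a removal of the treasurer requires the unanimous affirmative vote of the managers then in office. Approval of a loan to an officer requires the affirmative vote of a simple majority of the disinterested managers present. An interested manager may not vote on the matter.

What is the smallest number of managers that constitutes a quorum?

16

A majority of 31 is 16.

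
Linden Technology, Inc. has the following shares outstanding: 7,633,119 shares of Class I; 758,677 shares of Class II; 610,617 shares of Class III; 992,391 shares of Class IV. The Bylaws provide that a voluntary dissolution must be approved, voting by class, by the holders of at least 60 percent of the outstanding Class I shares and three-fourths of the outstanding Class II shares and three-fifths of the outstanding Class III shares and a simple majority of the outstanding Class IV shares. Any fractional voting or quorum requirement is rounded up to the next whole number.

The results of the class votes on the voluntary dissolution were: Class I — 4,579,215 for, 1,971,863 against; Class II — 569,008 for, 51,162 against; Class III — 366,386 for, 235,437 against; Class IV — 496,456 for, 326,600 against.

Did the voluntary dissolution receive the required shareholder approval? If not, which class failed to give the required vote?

Class I: 3/5 of 7633119 = 4579871.40, rounded up to 4579872; 4,579,872 required, 4,579,215 in favor — not approved.
Class II: 3/4 of 758677 = 569007.75, rounded up to 569008; 569,008 required, 569,008 in favor — approved.
Class III: 3/5 of 610617 = 366370.20, rounded up to 366371; 366,371 required, 366,386 in favor — approved.
Class IV: a majority of 992391 is 496196; 496,196 required, 496,456 in favor — approved.

Not approved — the Class I shares did not give the required vote.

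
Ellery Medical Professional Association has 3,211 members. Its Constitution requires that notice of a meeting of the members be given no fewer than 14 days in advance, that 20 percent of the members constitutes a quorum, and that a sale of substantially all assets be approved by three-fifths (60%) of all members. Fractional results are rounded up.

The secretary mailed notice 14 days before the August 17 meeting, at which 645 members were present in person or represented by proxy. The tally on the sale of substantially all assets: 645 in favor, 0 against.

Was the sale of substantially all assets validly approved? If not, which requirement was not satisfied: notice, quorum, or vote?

Invalid — vote requirement not satisfied.

Notice: 14 days given; 14 required. Satisfied.
Quorum: 20% of 3,211 = 642.20, rounded up to 643; 645 present. Satisfied.
Vote: requires three-fifths of all members (3,211); 3/5 of 3211 = 1926.60, rounded up to 1927, so 1,927 needed; 645 in favor. Not satisfied.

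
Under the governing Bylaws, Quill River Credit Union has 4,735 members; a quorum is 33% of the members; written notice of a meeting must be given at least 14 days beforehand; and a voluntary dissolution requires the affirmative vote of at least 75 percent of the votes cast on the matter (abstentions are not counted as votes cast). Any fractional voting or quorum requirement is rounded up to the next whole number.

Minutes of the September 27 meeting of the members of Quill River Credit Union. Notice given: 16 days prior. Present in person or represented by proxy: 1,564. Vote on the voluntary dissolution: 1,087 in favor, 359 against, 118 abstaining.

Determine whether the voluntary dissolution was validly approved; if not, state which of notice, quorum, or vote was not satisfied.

Valid — all requirements satisfied.

Notice: 16 days given; 14 required. Satisfied.
Quorum: 33% of 4,735 = 1,562.55, rounded up to 1,563; 1,564 present. Satisfied.
Vote: requires three-fourths of the votes cast (1,564 − 118 abstaining = 1,446); 3/4 of 1446 = 1084.50, rounded up to 1085, so 1,085 needed; 1,087 in favor. Satisfied.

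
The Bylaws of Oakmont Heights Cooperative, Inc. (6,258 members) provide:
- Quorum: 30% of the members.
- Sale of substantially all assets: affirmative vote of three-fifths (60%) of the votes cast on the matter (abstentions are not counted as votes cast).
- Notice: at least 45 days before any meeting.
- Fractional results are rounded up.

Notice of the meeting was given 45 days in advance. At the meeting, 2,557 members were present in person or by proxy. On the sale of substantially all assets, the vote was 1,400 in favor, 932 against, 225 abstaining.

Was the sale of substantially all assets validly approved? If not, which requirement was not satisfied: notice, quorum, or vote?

Notice: 45 days given; 45 required. Satisfied.
Quorum: 30% of 6,258 = 1,877.40, rounded up to 1,878; 2,557 present. Satisfied.
Vote: requires three-fifths of the votes cast (2,557 − 225 abstaining = 2,332); 3/5 of 2332 = 1399.20, rounded up to 1400, so 1,400 needed; 1,400 in favor. Satisfied.

Valid — all requirements satisfied.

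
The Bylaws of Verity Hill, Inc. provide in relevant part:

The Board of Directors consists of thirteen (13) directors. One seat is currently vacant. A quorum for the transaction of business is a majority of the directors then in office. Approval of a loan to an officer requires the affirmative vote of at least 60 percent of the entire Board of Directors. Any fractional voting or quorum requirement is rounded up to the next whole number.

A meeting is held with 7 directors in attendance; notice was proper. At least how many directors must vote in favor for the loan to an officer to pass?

8

The loan to an officer requires three-fifths of the entire Board of Directors (13).
3/5 of 13 = 7.80, rounded up to 8.
(Only 7 can vote, so the loan to an officer cannot pass at this meeting, but the required vote is still 8.)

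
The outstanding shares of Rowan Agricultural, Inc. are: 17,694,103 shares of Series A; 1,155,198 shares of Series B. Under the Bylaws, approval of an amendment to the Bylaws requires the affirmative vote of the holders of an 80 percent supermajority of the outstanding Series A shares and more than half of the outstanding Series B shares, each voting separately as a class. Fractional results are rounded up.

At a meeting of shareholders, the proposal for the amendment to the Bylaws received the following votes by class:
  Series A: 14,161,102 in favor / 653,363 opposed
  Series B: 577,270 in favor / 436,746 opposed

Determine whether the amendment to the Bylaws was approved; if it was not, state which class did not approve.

Not approved — the Series B shares did not give the required vote.

Series A: 4/5 of 17694103 = 14155282.40, rounded up to 14155283; 14,155,283 required, 14,161,102 in favor — approved.
Series B: a majority of 1155198 is 577600; 577,600 required, 577,270 in favor — not approved.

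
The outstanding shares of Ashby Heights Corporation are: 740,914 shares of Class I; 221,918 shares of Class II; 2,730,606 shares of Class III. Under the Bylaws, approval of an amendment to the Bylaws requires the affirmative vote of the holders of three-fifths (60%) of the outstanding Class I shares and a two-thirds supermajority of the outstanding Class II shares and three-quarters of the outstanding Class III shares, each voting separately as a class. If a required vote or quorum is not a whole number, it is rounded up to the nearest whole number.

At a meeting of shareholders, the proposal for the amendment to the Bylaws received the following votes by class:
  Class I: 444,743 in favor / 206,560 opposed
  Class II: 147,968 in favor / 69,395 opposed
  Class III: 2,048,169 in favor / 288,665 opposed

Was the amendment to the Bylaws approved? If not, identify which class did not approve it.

Approved — every class gave the required vote.

Class I: 3/5 of 740914 = 444548.40, rounded up to 444549; 444,549 required, 444,743 in favor — approved.
Class II: 2/3 of 221918 = 147945.33, rounded up to 147946; 147,946 required, 147,968 in favor — approved.
Class III: 3/4 of 2730606 = 2047954.50, rounded up to 2047955; 2,047,955 required, 2,048,169 in favor — approved.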